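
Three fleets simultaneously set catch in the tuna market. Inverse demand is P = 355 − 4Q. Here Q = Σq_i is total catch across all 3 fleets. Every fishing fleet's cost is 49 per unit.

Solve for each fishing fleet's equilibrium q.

A representative fishing fleet's profit is π_i = q_i(355 − 4Q) − 49q_i, with Q = q_i + Σ_{j≠i} q_j.
First-order condition: 306 − 8q_i − 4Σ_{j≠i} q_j = 0.
With identical fishing fleets, set every q_j = q: then 306 − 8q − 8q = 0, i.e. q = 306/16 = 19.125.

19.125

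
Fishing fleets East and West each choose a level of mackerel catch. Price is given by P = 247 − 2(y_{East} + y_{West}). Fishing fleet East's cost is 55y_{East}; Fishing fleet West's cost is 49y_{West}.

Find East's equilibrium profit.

1922

Fishing fleet East's profit: π = y_{East}(247 − 2(y_{East} + y_{West})) − 55y_{East}.
∂π/∂y_{East} = 192 − 4y_{East} − 2y_{West} = 0, so y_{East} = 48 − 0.5y_{West}.
By the same steps for West: y_{West} = 49.5 − 0.5y_{East}.
Plugging y_{West} into East's best response: y_{East} = 48 − 0.5(49.5 − 0.5y_{East}) ⇒ 0.75y_{East} = 23.25, so y_{East} = 31.
Then y_{West} = 49.5 − 0.5·31 = 34.
Price P = 247 − 2·65 = 117.
East's profit: (117 − 55)·31 = 1922.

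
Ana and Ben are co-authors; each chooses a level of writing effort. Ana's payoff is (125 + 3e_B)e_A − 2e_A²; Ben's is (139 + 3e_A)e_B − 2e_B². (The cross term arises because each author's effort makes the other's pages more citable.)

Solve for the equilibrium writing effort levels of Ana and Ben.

131, 133

Expanding Ana's payoff: 125e_A + 3e_Be_A − 2e_A².
∂π/∂e_A = 125 + 3e_B − 4e_A = 0, so e_A = 31.25 + 0.75e_B.
Likewise for Ben: e_B = 34.75 + 0.75e_A.
Solving the two reaction functions simultaneously: (1 − (0.75)(0.75))e_A = 31.25 + 0.75·34.75, so 0.4375e_A = 57.3125 and e_A = 131.
Then e_B = 34.75 + 0.75·131 = 133.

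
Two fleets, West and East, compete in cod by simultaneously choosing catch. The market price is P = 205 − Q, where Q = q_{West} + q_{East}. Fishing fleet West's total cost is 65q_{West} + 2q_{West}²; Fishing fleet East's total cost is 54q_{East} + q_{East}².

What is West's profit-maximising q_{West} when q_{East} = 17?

Fishing fleet West's profit: π = q_{West}(205 − (q_{West} + q_{East})) − 65q_{West} − 2q_{West}².
∂π/∂q_{West} = 140 − 6q_{West} − q_{East} = 0, so q_{West} = 70/3 − (1/6)q_{East}.
At q_{East} = 17: q_{West} = 70/3 − (1/6)·17 = 20.5.

20.5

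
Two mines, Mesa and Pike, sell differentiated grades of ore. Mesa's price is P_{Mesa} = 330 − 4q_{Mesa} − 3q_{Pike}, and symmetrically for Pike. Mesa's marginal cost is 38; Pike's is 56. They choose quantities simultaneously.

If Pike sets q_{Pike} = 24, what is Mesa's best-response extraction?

Mine Mesa's profit: π = q_{Mesa}(330 − 4q_{Mesa} − 3q_{Pike}) − 38q_{Mesa}.
∂π/∂q_{Mesa} = 292 − 8q_{Mesa} − 3q_{Pike} = 0 ⇒ q_{Mesa} = 36.5 − 0.375q_{Pike}.
At q_{Pike} = 24: q_{Mesa} = 36.5 − 0.375·24 = 27.5.

27.5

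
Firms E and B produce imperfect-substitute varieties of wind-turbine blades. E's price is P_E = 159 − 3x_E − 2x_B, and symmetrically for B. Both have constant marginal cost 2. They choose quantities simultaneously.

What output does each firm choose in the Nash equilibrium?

19.625

Firm E's profit: π = x_E(159 − 3x_E − 2x_B) − 2x_E.
∂π/∂x_E = 157 − 6x_E − 2x_B = 0 ⇒ x_E = 157/6 − (1/3)x_B.
Setting x_E = x_B in the reaction function: x_E = 157/6 − (1/3)x_E, so x_E = (157/6) / (4/3) = 19.625.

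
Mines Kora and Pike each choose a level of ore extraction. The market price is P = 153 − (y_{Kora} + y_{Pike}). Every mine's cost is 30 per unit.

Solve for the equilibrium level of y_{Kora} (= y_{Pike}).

41

Mine Kora's profit: π = y_{Kora}(153 − (y_{Kora} + y_{Pike})) − 30y_{Kora}.
∂π/∂y_{Kora} = 123 − 2y_{Kora} − y_{Pike} = 0, so y_{Kora} = 61.5 − 0.5y_{Pike}.
The game is symmetric, so in equilibrium y_{Pike} = y_{Kora}: the reaction function gives 1.5y_{Kora} = 61.5, hence y_{Kora} = 41.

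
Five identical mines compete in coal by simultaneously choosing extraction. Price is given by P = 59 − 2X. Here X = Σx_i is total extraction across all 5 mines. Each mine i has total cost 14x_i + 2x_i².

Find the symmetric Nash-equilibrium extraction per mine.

A representative mine's profit is π_i = x_i(59 − 2X) − 14x_i − 2x_i², with X = x_i + Σ_{j≠i} x_j.
First-order condition: 45 − 8x_i − 2Σ_{j≠i} x_j = 0.
With identical mines, set every x_j = x: then 45 − 8x − 8x = 0, i.e. x = 45/16 = 2.8125.

2.8125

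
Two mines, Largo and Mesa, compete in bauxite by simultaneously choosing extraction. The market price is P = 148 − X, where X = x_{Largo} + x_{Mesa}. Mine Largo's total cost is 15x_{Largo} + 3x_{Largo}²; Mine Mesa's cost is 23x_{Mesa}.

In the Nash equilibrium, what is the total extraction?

67.2

Mine Largo's profit: π = x_{Largo}(148 − (x_{Largo} + x_{Mesa})) − 15x_{Largo} − 3x_{Largo}².
∂π/∂x_{Largo} = 133 − 8x_{Largo} − x_{Mesa} = 0, so x_{Largo} = 16.625 − 0.125x_{Mesa}.
For Mesa: ∂π/∂x_{Mesa} = 125 − 2x_{Mesa} − x_{Largo} = 0 ⇒ x_{Mesa} = 62.5 − 0.5x_{Largo}.
Plugging x_{Mesa} into Largo's best response: x_{Largo} = 16.625 − 0.125(62.5 − 0.5x_{Largo}) ⇒ 0.9375x_{Largo} = 8.8125, so x_{Largo} = 9.4.
Then x_{Mesa} = 62.5 − 0.5·9.4 = 57.8.
Total extraction: 9.4 + 57.8 = 67.2.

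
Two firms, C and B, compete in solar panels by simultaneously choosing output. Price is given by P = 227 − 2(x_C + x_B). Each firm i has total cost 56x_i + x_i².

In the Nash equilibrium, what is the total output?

42.75

Firm C's profit: π = x_C(227 − 2(x_C + x_B)) − 56x_C − x_C².
∂π/∂x_C = 171 − 6x_C − 2x_B = 0, so x_C = 28.5 − (1/3)x_B.
The game is symmetric, so in equilibrium x_B = x_C: the reaction function gives (4/3)x_C = 28.5, hence x_C = 21.375.
Total output: 21.375 + 21.375 = 42.75.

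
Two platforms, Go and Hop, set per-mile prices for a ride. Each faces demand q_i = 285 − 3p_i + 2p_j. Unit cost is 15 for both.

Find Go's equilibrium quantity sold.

Go's profit: π = (p_{Go} − 15)(285 − 3p_{Go} + 2p_{Hop}).
∂π/∂p_{Go} = 330 − 6p_{Go} + 2p_{Hop} = 0 ⇒ p_{Go} = 55 + (1/3)p_{Hop}.
By symmetry p_{Hop} = p_{Go}; substituting into the reaction function, (2/3)p_{Go} = 55 and p_{Go} = 82.5.
q_{Go} = 285 − 3·82.5 + 2·82.5 = 202.5.

202.5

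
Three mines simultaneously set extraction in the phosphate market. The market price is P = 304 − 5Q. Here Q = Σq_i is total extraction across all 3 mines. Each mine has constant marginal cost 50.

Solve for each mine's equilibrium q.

12.7

A representative mine's profit is π_i = q_i(304 − 5Q) − 50q_i, with Q = q_i + Σ_{j≠i} q_j.
First-order condition: 254 − 10q_i − 5Σ_{j≠i} q_j = 0.
With identical mines, set every q_j = q: then 254 − 10q − 10q = 0, i.e. q = 254/20 = 12.7.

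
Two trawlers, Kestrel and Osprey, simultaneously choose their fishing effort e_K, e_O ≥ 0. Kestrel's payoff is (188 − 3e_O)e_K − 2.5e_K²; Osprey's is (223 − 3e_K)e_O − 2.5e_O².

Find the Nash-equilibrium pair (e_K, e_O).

Expanding Kestrel's payoff: 188e_K − 3e_Oe_K − 2.5e_K².
∂π/∂e_K = 188 − 3e_O − 5e_K = 0, so e_K = 37.6 − 0.6e_O.
Likewise for Osprey: e_O = 44.6 − 0.6e_K.
Substituting the second reaction function into the first: e_K = 37.6 − 0.6(44.6 − 0.6e_K), which gives 0.64e_K = 10.84 ⇒ e_K = 16.9375.
Then e_O = 44.6 − 0.6·16.9375 = 34.4375.

16.9375, 34.4375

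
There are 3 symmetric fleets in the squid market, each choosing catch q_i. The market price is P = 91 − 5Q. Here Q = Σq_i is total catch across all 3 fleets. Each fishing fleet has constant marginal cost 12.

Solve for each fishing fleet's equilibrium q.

3.95

A representative fishing fleet's profit is π_i = q_i(91 − 5Q) − 12q_i, with Q = q_i + Σ_{j≠i} q_j.
First-order condition: 79 − 10q_i − 5Σ_{j≠i} q_j = 0.
In a symmetric equilibrium every fishing fleet chooses the same q, so Σ_{j≠i} q_j = 2q. The condition becomes 79 − 20q = 0, giving q = 79/20 = 3.95.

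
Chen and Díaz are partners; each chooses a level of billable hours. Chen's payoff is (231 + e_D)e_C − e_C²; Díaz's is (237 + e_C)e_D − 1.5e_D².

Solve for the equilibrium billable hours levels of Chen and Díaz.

186, 141

Expanding Chen's payoff: 231e_C + e_De_C − e_C².
∂π/∂e_C = 231 + e_D − 2e_C = 0, so e_C = 115.5 + 0.5e_D.
Likewise for Díaz: e_D = 79 + (1/3)e_C.
Plugging e_D into Chen's best response: e_C = 115.5 + 0.5(79 + (1/3)e_C) ⇒ (5/6)e_C = 155, so e_C = 186.
Then e_D = 79 + (1/3)·186 = 141.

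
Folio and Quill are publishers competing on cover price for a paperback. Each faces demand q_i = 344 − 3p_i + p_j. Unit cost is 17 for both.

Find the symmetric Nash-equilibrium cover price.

79

Folio's profit: π = (p_{Folio} − 17)(344 − 3p_{Folio} + p_{Quill}).
∂π/∂p_{Folio} = 395 − 6p_{Folio} + p_{Quill} = 0 ⇒ p_{Folio} = 395/6 + (1/6)p_{Quill}.
Setting p_{Folio} = p_{Quill} in the reaction function: p_{Folio} = 395/6 + (1/6)p_{Folio}, so p_{Folio} = (395/6) / (5/6) = 79.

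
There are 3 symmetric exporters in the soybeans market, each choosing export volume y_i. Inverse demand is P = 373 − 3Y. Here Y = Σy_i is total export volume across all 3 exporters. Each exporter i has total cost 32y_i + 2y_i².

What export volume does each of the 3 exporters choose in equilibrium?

A representative exporter's profit is π_i = y_i(373 − 3Y) − 32y_i − 2y_i², with Y = y_i + Σ_{j≠i} y_j.
First-order condition: 341 − 10y_i − 3Σ_{j≠i} y_j = 0.
In a symmetric equilibrium every exporter chooses the same y, so Σ_{j≠i} y_j = 2y. The condition becomes 341 − 16y = 0, giving y = 341/16 = 21.3125.

21.3125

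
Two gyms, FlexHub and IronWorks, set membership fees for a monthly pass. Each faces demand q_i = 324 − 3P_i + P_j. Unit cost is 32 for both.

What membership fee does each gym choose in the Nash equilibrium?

84

FlexHub's profit: π = (P_{FlexHub} − 32)(324 − 3P_{FlexHub} + P_{IronWorks}).
∂π/∂P_{FlexHub} = 420 − 6P_{FlexHub} + P_{IronWorks} = 0 ⇒ P_{FlexHub} = 70 + (1/6)P_{IronWorks}.
The game is symmetric, so in equilibrium P_{IronWorks} = P_{FlexHub}: the reaction function gives (5/6)P_{FlexHub} = 70, hence P_{FlexHub} = 84.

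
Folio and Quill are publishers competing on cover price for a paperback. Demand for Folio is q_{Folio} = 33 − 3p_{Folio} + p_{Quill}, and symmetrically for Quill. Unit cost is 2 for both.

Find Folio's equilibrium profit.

Folio's profit: π = (p_{Folio} − 2)(33 − 3p_{Folio} + p_{Quill}).
∂π/∂p_{Folio} = 39 − 6p_{Folio} + p_{Quill} = 0 ⇒ p_{Folio} = 6.5 + (1/6)p_{Quill}.
Setting p_{Folio} = p_{Quill} in the reaction function: p_{Folio} = 6.5 + (1/6)p_{Folio}, so p_{Folio} = 6.5 / (5/6) = 7.8.
q_{Folio} = 33 − 3·7.8 + 7.8 = 17.4.
Profit = (7.8 − 2)·17.4 = 100.92.

100.92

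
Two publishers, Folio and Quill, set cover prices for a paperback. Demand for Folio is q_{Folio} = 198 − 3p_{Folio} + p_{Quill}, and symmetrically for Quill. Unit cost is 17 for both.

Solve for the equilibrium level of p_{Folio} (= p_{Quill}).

49.8

Folio's profit: π = (p_{Folio} − 17)(198 − 3p_{Folio} + p_{Quill}).
∂π/∂p_{Folio} = 249 − 6p_{Folio} + p_{Quill} = 0 ⇒ p_{Folio} = 41.5 + (1/6)p_{Quill}.
The game is symmetric, so in equilibrium p_{Quill} = p_{Folio}: the reaction function gives (5/6)p_{Folio} = 41.5, hence p_{Folio} = 49.8.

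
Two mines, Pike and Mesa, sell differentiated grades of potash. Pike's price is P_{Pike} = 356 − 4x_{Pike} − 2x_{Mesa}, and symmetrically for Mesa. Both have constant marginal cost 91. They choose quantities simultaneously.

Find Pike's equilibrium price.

197

Mine Pike's profit: π = x_{Pike}(356 − 4x_{Pike} − 2x_{Mesa}) − 91x_{Pike}.
∂π/∂x_{Pike} = 265 − 8x_{Pike} − 2x_{Mesa} = 0 ⇒ x_{Pike} = 33.125 − 0.25x_{Mesa}.
By symmetry x_{Mesa} = x_{Pike}; substituting into the reaction function, 1.25x_{Pike} = 33.125 and x_{Pike} = 26.5.
P_{Pike} = 356 − 4·26.5 − 2·26.5 = 197.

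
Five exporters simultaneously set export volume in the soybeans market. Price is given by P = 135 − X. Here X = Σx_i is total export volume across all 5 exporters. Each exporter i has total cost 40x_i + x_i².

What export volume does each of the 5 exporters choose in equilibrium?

A representative exporter's profit is π_i = x_i(135 − X) − 40x_i − x_i², with X = x_i + Σ_{j≠i} x_j.
First-order condition: 95 − 4x_i − Σ_{j≠i} x_j = 0.
With identical exporters, set every x_j = x: then 95 − 4x − 4x = 0, i.e. x = 95/8 = 11.875.

11.875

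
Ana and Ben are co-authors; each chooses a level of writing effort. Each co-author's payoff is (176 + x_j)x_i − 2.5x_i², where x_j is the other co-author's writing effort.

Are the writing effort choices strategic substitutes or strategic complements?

Ana's payoff is (176 + x_B)x_A − 2.5x_A².
∂π/∂x_A = 176 + x_B − 5x_A = 0, so x_A = 35.2 + 0.2x_B.
The best-response slope dx_A/dx_B = 0.2 > 0: the reaction function is upward-sloping, so the choices are strategic complements.

strategic complements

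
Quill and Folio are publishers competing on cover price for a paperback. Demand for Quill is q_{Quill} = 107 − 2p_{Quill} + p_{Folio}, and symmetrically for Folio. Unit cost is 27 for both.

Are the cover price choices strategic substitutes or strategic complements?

Quill's profit: π = (p_{Quill} − 27)(107 − 2p_{Quill} + p_{Folio}).
∂π/∂p_{Quill} = 161 − 4p_{Quill} + p_{Folio} = 0 ⇒ p_{Quill} = 40.25 + 0.25p_{Folio}.
The best-response slope dp_{Quill}/dp_{Folio} = 0.25 > 0: the reaction function is upward-sloping, so the choices are strategic complements.

strategic complements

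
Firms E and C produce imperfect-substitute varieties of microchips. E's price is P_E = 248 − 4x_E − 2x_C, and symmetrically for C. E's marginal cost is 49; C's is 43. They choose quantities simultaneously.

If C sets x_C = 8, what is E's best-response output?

Firm E's profit: π = x_E(248 − 4x_E − 2x_C) − 49x_E.
∂π/∂x_E = 199 − 8x_E − 2x_C = 0 ⇒ x_E = 24.875 − 0.25x_C.
At x_C = 8: x_E = 24.875 − 0.25·8 = 22.875.

22.875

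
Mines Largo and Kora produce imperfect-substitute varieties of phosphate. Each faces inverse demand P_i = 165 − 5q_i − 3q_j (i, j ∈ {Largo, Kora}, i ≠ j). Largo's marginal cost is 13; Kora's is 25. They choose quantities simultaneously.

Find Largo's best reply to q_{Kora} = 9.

12.5

Mine Largo's profit: π = q_{Largo}(165 − 5q_{Largo} − 3q_{Kora}) − 13q_{Largo}.
∂π/∂q_{Largo} = 152 − 10q_{Largo} − 3q_{Kora} = 0 ⇒ q_{Largo} = 15.2 − 0.3q_{Kora}.
At q_{Kora} = 9: q_{Largo} = 15.2 − 0.3·9 = 12.5.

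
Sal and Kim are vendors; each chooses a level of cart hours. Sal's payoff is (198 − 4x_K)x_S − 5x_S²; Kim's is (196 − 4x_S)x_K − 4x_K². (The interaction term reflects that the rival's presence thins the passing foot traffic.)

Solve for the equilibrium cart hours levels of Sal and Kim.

Expanding Sal's payoff: 198x_S − 4x_Kx_S − 5x_S².
∂π/∂x_S = 198 − 4x_K − 10x_S = 0, so x_S = 19.8 − 0.4x_K.
Likewise for Kim: x_K = 24.5 − 0.5x_S.
Plugging x_K into Sal's best response: x_S = 19.8 − 0.4(24.5 − 0.5x_S) ⇒ 0.8x_S = 10, so x_S = 12.5.
Then x_K = 24.5 − 0.5·12.5 = 18.25.

12.5, 18.25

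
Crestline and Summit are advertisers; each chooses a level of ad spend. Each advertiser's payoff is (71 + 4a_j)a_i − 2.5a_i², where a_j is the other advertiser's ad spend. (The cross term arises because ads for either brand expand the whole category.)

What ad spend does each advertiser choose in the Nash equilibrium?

71

Crestline's payoff is (71 + 4a_S)a_C − 2.5a_C².
∂π/∂a_C = 71 + 4a_S − 5a_C = 0, so a_C = 14.2 + 0.8a_S.
Setting a_C = a_S in the reaction function: a_C = 14.2 + 0.8a_C, so a_C = 14.2 / 0.2 = 71.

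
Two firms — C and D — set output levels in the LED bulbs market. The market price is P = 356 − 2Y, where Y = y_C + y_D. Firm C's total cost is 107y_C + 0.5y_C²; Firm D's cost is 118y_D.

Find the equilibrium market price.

204.5

Firm C's profit: π = y_C(356 − 2(y_C + y_D)) − 107y_C − 0.5y_C².
∂π/∂y_C = 249 − 5y_C − 2y_D = 0, so y_C = 49.8 − 0.4y_D.
For D: ∂π/∂y_D = 238 − 4y_D − 2y_C = 0 ⇒ y_D = 59.5 − 0.5y_C.
Substituting the second reaction function into the first: y_C = 49.8 − 0.4(59.5 − 0.5y_C), which gives 0.8y_C = 26 ⇒ y_C = 32.5.
Then y_D = 59.5 − 0.5·32.5 = 43.25.
Equilibrium price: P = 356 − 2·75.75 = 204.5.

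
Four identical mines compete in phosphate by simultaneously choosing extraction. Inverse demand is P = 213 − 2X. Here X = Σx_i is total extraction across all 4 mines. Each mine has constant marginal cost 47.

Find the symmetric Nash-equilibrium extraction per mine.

16.6

A representative mine's profit is π_i = x_i(213 − 2X) − 47x_i, with X = x_i + Σ_{j≠i} x_j.
First-order condition: 166 − 4x_i − 2Σ_{j≠i} x_j = 0.
Imposing symmetry (x_j = x for all j) turns Σ_{j≠i} x_j into 3x, so 166 = 10x and x = 16.6.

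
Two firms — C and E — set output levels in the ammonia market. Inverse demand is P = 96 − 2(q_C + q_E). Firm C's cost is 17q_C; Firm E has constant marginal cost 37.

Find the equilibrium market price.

50

Firm C's profit: π = q_C(96 − 2(q_C + q_E)) − 17q_C.
∂π/∂q_C = 79 − 4q_C − 2q_E = 0, so q_C = 19.75 − 0.5q_E.
By the same steps for E: q_E = 14.75 − 0.5q_C.
Solving the two reaction functions simultaneously: (1 − (−0.5)(−0.5))q_C = 19.75 − 0.5·14.75, so 0.75q_C = 12.375 and q_C = 16.5.
Then q_E = 14.75 − 0.5·16.5 = 6.5.
Equilibrium price: P = 96 − 2·23 = 50.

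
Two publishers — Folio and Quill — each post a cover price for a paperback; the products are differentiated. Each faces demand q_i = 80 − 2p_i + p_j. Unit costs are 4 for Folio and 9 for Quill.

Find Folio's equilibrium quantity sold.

52

Folio's profit: π = (p_{Folio} − 4)(80 − 2p_{Folio} + p_{Quill}).
∂π/∂p_{Folio} = 88 − 4p_{Folio} + p_{Quill} = 0 ⇒ p_{Folio} = 22 + 0.25p_{Quill}.
Similarly p_{Quill} = 24.5 + 0.25p_{Folio}.
Plugging p_{Quill} into Folio's best response: p_{Folio} = 22 + 0.25(24.5 + 0.25p_{Folio}) ⇒ 0.9375p_{Folio} = 28.125, so p_{Folio} = 30.
Then p_{Quill} = 24.5 + 0.25·30 = 32.
q_{Folio} = 80 − 2·30 + 32 = 52.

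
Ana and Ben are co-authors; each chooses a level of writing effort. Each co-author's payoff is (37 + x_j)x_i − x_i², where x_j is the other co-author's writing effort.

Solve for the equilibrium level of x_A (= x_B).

Ana's payoff is (37 + x_B)x_A − x_A².
∂π/∂x_A = 37 + x_B − 2x_A = 0, so x_A = 18.5 + 0.5x_B.
By symmetry x_B = x_A; substituting into the reaction function, 0.5x_A = 18.5 and x_A = 37.

37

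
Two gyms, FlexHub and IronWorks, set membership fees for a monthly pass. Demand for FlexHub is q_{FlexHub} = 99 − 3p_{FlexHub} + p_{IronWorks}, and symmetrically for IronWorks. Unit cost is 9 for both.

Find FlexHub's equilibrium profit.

787.32

FlexHub's profit: π = (p_{FlexHub} − 9)(99 − 3p_{FlexHub} + p_{IronWorks}).
∂π/∂p_{FlexHub} = 126 − 6p_{FlexHub} + p_{IronWorks} = 0 ⇒ p_{FlexHub} = 21 + (1/6)p_{IronWorks}.
By symmetry p_{IronWorks} = p_{FlexHub}; substituting into the reaction function, (5/6)p_{FlexHub} = 21 and p_{FlexHub} = 25.2.
q_{FlexHub} = 99 − 3·25.2 + 25.2 = 48.6.
Profit = (25.2 − 9)·48.6 = 787.32.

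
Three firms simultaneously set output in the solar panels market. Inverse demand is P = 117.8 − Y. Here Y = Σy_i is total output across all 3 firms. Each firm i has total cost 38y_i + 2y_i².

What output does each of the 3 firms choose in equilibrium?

A representative firm's profit is π_i = y_i(117.8 − Y) − 38y_i − 2y_i², with Y = y_i + Σ_{j≠i} y_j.
First-order condition: 79.8 − 6y_i − Σ_{j≠i} y_j = 0.
With identical firms, set every y_j = y: then 79.8 − 6y − 2y = 0, i.e. y = 79.8/8 = 9.975.

9.975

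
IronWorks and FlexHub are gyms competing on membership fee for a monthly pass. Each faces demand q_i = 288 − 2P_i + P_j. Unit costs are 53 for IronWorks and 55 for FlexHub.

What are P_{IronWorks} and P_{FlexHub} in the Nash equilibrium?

IronWorks's profit: π = (P_{IronWorks} − 53)(288 − 2P_{IronWorks} + P_{FlexHub}).
∂π/∂P_{IronWorks} = 394 − 4P_{IronWorks} + P_{FlexHub} = 0 ⇒ P_{IronWorks} = 98.5 + 0.25P_{FlexHub}.
Similarly P_{FlexHub} = 99.5 + 0.25P_{IronWorks}.
Substituting the second reaction function into the first: P_{IronWorks} = 98.5 + 0.25(99.5 + 0.25P_{IronWorks}), which gives 0.9375P_{IronWorks} = 123.375 ⇒ P_{IronWorks} = 131.6.
Then P_{FlexHub} = 99.5 + 0.25·131.6 = 132.4.

131.6, 132.4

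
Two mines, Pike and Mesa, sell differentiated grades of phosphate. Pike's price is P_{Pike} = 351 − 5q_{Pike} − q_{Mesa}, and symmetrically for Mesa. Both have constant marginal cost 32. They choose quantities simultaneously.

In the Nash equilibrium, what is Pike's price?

Mine Pike's profit: π = q_{Pike}(351 − 5q_{Pike} − q_{Mesa}) − 32q_{Pike}.
∂π/∂q_{Pike} = 319 − 10q_{Pike} − q_{Mesa} = 0 ⇒ q_{Pike} = 31.9 − 0.1q_{Mesa}.
The game is symmetric, so in equilibrium q_{Mesa} = q_{Pike}: the reaction function gives 1.1q_{Pike} = 31.9, hence q_{Pike} = 29.
P_{Pike} = 351 − 5·29 − 29 = 177.

177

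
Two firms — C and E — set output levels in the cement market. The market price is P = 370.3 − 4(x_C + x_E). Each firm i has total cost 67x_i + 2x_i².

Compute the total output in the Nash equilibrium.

37.9125

Firm C's profit: π = x_C(370.3 − 4(x_C + x_E)) − 67x_C − 2x_C².
∂π/∂x_C = 303.3 − 12x_C − 4x_E = 0, so x_C = 25.275 − (1/3)x_E.
Setting x_C = x_E in the reaction function: x_C = 25.275 − (1/3)x_C, so x_C = 25.275 / (4/3) = 3033/160.
Total output: 3033/160 + 3033/160 = 37.9125.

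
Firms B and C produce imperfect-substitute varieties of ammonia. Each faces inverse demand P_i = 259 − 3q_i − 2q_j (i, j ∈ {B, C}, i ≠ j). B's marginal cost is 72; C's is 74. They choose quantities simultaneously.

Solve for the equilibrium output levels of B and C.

Firm B's profit: π = q_B(259 − 3q_B − 2q_C) − 72q_B.
∂π/∂q_B = 187 − 6q_B − 2q_C = 0 ⇒ q_B = 187/6 − (1/3)q_C.
Similarly q_C = 185/6 − (1/3)q_B.
Substituting the second reaction function into the first: q_B = 187/6 − (1/3)(185/6 − (1/3)q_B), which gives (8/9)q_B = 188/9 ⇒ q_B = 23.5.
Then q_C = 185/6 − (1/3)·23.5 = 23.

23.5, 23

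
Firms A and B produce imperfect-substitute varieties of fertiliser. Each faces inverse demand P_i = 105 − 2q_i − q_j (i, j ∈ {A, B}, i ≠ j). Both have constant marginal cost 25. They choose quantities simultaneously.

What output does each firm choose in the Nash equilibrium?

16

Firm A's profit: π = q_A(105 − 2q_A − q_B) − 25q_A.
∂π/∂q_A = 80 − 4q_A − q_B = 0 ⇒ q_A = 20 − 0.25q_B.
Setting q_A = q_B in the reaction function: q_A = 20 − 0.25q_A, so q_A = 20 / 1.25 = 16.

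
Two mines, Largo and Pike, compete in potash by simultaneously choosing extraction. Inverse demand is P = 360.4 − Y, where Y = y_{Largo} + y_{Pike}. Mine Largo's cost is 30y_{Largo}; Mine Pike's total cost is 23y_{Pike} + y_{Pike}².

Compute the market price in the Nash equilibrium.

170.6

Mine Largo's profit: π = y_{Largo}(360.4 − (y_{Largo} + y_{Pike})) − 30y_{Largo}.
∂π/∂y_{Largo} = 330.4 − 2y_{Largo} − y_{Pike} = 0, so y_{Largo} = 165.2 − 0.5y_{Pike}.
For Pike: ∂π/∂y_{Pike} = 337.4 − 4y_{Pike} − y_{Largo} = 0 ⇒ y_{Pike} = 84.35 − 0.25y_{Largo}.
Plugging y_{Pike} into Largo's best response: y_{Largo} = 165.2 − 0.5(84.35 − 0.25y_{Largo}) ⇒ 0.875y_{Largo} = 123.025, so y_{Largo} = 140.6.
Then y_{Pike} = 84.35 − 0.25·140.6 = 49.2.
Equilibrium price: P = 360.4 − 189.8 = 170.6.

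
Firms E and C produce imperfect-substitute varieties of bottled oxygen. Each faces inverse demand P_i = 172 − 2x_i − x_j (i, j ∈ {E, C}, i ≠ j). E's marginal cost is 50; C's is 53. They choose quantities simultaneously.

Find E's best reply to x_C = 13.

Firm E's profit: π = x_E(172 − 2x_E − x_C) − 50x_E.
∂π/∂x_E = 122 − 4x_E − x_C = 0 ⇒ x_E = 30.5 − 0.25x_C.
At x_C = 13: x_E = 30.5 − 0.25·13 = 27.25.

27.25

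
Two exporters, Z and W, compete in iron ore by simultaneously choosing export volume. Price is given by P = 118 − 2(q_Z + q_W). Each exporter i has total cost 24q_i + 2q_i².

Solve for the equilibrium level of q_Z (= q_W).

Exporter Z's profit: π = q_Z(118 − 2(q_Z + q_W)) − 24q_Z − 2q_Z².
∂π/∂q_Z = 94 − 8q_Z − 2q_W = 0, so q_Z = 11.75 − 0.25q_W.
The game is symmetric, so in equilibrium q_W = q_Z: the reaction function gives 1.25q_Z = 11.75, hence q_Z = 9.4.

9.4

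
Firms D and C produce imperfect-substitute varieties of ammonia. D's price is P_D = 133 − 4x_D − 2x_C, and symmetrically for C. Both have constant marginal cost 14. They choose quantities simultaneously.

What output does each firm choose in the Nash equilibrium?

11.9

Firm D's profit: π = x_D(133 − 4x_D − 2x_C) − 14x_D.
∂π/∂x_D = 119 − 8x_D − 2x_C = 0 ⇒ x_D = 14.875 − 0.25x_C.
The game is symmetric, so in equilibrium x_C = x_D: the reaction function gives 1.25x_D = 14.875, hence x_D = 11.9.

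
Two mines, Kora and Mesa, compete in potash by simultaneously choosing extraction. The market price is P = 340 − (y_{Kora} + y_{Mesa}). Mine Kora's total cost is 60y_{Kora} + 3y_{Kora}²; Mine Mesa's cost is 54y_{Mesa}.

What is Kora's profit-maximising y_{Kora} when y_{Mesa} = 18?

32.75

Mine Kora's profit: π = y_{Kora}(340 − (y_{Kora} + y_{Mesa})) − 60y_{Kora} − 3y_{Kora}².
∂π/∂y_{Kora} = 280 − 8y_{Kora} − y_{Mesa} = 0, so y_{Kora} = 35 − 0.125y_{Mesa}.
At y_{Mesa} = 18: y_{Kora} = 35 − 0.125·18 = 32.75.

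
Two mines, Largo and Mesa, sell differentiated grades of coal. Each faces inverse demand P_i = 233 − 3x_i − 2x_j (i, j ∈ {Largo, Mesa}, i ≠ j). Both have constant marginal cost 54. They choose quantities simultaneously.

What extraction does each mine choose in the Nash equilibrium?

22.375

Mine Largo's profit: π = x_{Largo}(233 − 3x_{Largo} − 2x_{Mesa}) − 54x_{Largo}.
∂π/∂x_{Largo} = 179 − 6x_{Largo} − 2x_{Mesa} = 0 ⇒ x_{Largo} = 179/6 − (1/3)x_{Mesa}.
The game is symmetric, so in equilibrium x_{Mesa} = x_{Largo}: the reaction function gives (4/3)x_{Largo} = 179/6, hence x_{Largo} = 22.375.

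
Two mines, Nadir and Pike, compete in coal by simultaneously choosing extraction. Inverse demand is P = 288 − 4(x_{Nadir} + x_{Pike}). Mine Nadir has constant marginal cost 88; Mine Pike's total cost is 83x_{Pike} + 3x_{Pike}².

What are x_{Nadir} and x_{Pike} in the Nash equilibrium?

Mine Nadir's profit: π = x_{Nadir}(288 − 4(x_{Nadir} + x_{Pike})) − 88x_{Nadir}.
∂π/∂x_{Nadir} = 200 − 8x_{Nadir} − 4x_{Pike} = 0, so x_{Nadir} = 25 − 0.5x_{Pike}.
For Pike: ∂π/∂x_{Pike} = 205 − 14x_{Pike} − 4x_{Nadir} = 0 ⇒ x_{Pike} = 205/14 − (2/7)x_{Nadir}.
Solving the two reaction functions simultaneously: (1 − (−0.5)(−2/7))x_{Nadir} = 25 − 0.5·(205/14), so (6/7)x_{Nadir} = 495/28 and x_{Nadir} = 20.625.
Then x_{Pike} = 205/14 − (2/7)·20.625 = 8.75.

20.625, 8.75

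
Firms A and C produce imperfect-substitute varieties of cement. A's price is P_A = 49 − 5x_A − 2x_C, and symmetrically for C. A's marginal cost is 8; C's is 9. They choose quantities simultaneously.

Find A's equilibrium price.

25.1875

Firm A's profit: π = x_A(49 − 5x_A − 2x_C) − 8x_A.
∂π/∂x_A = 41 − 10x_A − 2x_C = 0 ⇒ x_A = 4.1 − 0.2x_C.
Similarly x_C = 4 − 0.2x_A.
Plugging x_C into A's best response: x_A = 4.1 − 0.2(4 − 0.2x_A) ⇒ 0.96x_A = 3.3, so x_A = 3.4375.
Then x_C = 4 − 0.2·3.4375 = 3.3125.
P_A = 49 − 5·3.4375 − 2·3.3125 = 25.1875.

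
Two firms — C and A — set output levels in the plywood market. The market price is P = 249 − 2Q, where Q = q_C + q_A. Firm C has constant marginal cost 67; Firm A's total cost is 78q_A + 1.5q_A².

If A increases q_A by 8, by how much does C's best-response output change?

-4

Firm C's profit: π = q_C(249 − 2(q_C + q_A)) − 67q_C.
∂π/∂q_C = 182 − 4q_C − 2q_A = 0, so q_C = 45.5 − 0.5q_A.
The reaction-function slope is −0.5, so an 8-unit rise in q_A moves q_C by −0.5 × 8 = −4. C's best response falls — the actions are strategic substitutes.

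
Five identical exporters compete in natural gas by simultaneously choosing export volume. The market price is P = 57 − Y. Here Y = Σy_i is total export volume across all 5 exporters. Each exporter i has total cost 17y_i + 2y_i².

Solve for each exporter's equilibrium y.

4

A representative exporter's profit is π_i = y_i(57 − Y) − 17y_i − 2y_i², with Y = y_i + Σ_{j≠i} y_j.
First-order condition: 40 − 6y_i − Σ_{j≠i} y_j = 0.
With identical exporters, set every y_j = y: then 40 − 6y − 4y = 0, i.e. y = 40/10 = 4.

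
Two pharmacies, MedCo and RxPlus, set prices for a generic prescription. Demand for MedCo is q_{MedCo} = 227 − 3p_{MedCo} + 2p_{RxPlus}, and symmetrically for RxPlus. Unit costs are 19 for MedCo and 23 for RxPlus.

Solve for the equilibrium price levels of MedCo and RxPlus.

MedCo's profit: π = (p_{MedCo} − 19)(227 − 3p_{MedCo} + 2p_{RxPlus}).
∂π/∂p_{MedCo} = 284 − 6p_{MedCo} + 2p_{RxPlus} = 0 ⇒ p_{MedCo} = 142/3 + (1/3)p_{RxPlus}.
Similarly p_{RxPlus} = 148/3 + (1/3)p_{MedCo}.
Plugging p_{RxPlus} into MedCo's best response: p_{MedCo} = 142/3 + (1/3)(148/3 + (1/3)p_{MedCo}) ⇒ (8/9)p_{MedCo} = 574/9, so p_{MedCo} = 71.75.
Then p_{RxPlus} = 148/3 + (1/3)·71.75 = 73.25.

71.75, 73.25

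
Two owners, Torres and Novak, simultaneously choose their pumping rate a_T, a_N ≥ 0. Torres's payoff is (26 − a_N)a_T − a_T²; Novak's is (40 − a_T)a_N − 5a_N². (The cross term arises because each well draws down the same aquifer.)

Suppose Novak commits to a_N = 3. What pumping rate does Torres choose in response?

11.5

Expanding Torres's payoff: 26a_T − a_Na_T − a_T².
∂π/∂a_T = 26 − a_N − 2a_T = 0, so a_T = 13 − 0.5a_N.
At a_N = 3: a_T = 13 − 0.5·3 = 11.5.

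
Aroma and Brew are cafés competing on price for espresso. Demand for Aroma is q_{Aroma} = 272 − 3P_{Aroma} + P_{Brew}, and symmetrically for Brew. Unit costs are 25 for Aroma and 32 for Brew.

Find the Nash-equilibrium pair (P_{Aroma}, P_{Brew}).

Aroma's profit: π = (P_{Aroma} − 25)(272 − 3P_{Aroma} + P_{Brew}).
∂π/∂P_{Aroma} = 347 − 6P_{Aroma} + P_{Brew} = 0 ⇒ P_{Aroma} = 347/6 + (1/6)P_{Brew}.
Similarly P_{Brew} = 184/3 + (1/6)P_{Aroma}.
Solving the two reaction functions simultaneously: (1 − (1/6)(1/6))P_{Aroma} = 347/6 + (1/6)·(184/3), so (35/36)P_{Aroma} = 1225/18 and P_{Aroma} = 70.
Then P_{Brew} = 184/3 + (1/6)·70 = 73.

70, 73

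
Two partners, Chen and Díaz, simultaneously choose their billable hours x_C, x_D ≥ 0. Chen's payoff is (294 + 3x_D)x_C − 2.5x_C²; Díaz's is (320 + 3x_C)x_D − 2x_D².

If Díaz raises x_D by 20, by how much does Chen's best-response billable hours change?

Expanding Chen's payoff: 294x_C + 3x_Dx_C − 2.5x_C².
∂π/∂x_C = 294 + 3x_D − 5x_C = 0, so x_C = 58.8 + 0.6x_D.
The reaction-function slope is 0.6, so a 20-unit rise in x_D moves x_C by 0.6 × 20 = 12. Chen's best response rises — the actions are strategic complements.

12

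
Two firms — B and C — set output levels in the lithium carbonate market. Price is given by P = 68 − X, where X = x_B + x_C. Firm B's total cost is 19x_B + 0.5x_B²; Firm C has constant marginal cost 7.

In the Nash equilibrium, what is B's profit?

82.14

Firm B's profit: π = x_B(68 − (x_B + x_C)) − 19x_B − 0.5x_B².
∂π/∂x_B = 49 − 3x_B − x_C = 0, so x_B = 49/3 − (1/3)x_C.
For C: ∂π/∂x_C = 61 − 2x_C − x_B = 0 ⇒ x_C = 30.5 − 0.5x_B.
Solving the two reaction functions simultaneously: (1 − (−1/3)(−0.5))x_B = 49/3 − (1/3)·30.5, so (5/6)x_B = 37/6 and x_B = 7.4.
Then x_C = 30.5 − 0.5·7.4 = 26.8.
Price P = 68 − 34.2 = 33.8.
B's profit: (33.8 − 19)·7.4 − 0.5(7.4)² = 82.14.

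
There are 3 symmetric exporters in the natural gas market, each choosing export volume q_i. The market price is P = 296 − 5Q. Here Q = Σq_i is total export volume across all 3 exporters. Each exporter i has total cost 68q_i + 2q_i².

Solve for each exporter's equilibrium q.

9.5

A representative exporter's profit is π_i = q_i(296 − 5Q) − 68q_i − 2q_i², with Q = q_i + Σ_{j≠i} q_j.
First-order condition: 228 − 14q_i − 5Σ_{j≠i} q_j = 0.
With identical exporters, set every q_j = q: then 228 − 14q − 10q = 0, i.e. q = 228/24 = 9.5.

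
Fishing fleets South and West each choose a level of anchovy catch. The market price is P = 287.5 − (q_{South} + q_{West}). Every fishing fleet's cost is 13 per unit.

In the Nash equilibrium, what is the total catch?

183

Fishing fleet South's profit: π = q_{South}(287.5 − (q_{South} + q_{West})) − 13q_{South}.
∂π/∂q_{South} = 274.5 − 2q_{South} − q_{West} = 0, so q_{South} = 137.25 − 0.5q_{West}.
By symmetry q_{West} = q_{South}; substituting into the reaction function, 1.5q_{South} = 137.25 and q_{South} = 91.5.
Total catch: 91.5 + 91.5 = 183.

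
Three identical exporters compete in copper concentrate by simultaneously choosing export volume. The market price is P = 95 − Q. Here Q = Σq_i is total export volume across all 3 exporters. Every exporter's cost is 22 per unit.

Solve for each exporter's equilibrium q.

18.25

A representative exporter's profit is π_i = q_i(95 − Q) − 22q_i, with Q = q_i + Σ_{j≠i} q_j.
First-order condition: 73 − 2q_i − Σ_{j≠i} q_j = 0.
With identical exporters, set every q_j = q: then 73 − 2q − 2q = 0, i.e. q = 73/4 = 18.25.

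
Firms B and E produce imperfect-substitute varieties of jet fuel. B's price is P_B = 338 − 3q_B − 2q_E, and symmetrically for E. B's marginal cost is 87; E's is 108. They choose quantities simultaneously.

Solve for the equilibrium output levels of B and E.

32.6875, 27.4375

Firm B's profit: π = q_B(338 − 3q_B − 2q_E) − 87q_B.
∂π/∂q_B = 251 − 6q_B − 2q_E = 0 ⇒ q_B = 251/6 − (1/3)q_E.
Similarly q_E = 115/3 − (1/3)q_B.
Solving the two reaction functions simultaneously: (1 − (−1/3)(−1/3))q_B = 251/6 − (1/3)·(115/3), so (8/9)q_B = 523/18 and q_B = 32.6875.
Then q_E = 115/3 − (1/3)·32.6875 = 27.4375.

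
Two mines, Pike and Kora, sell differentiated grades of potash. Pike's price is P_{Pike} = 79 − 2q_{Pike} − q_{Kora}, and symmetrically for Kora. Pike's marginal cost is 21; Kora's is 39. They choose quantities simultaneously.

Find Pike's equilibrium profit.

327.68

Mine Pike's profit: π = q_{Pike}(79 − 2q_{Pike} − q_{Kora}) − 21q_{Pike}.
∂π/∂q_{Pike} = 58 − 4q_{Pike} − q_{Kora} = 0 ⇒ q_{Pike} = 14.5 − 0.25q_{Kora}.
Similarly q_{Kora} = 10 − 0.25q_{Pike}.
Solving the two reaction functions simultaneously: (1 − (−0.25)(−0.25))q_{Pike} = 14.5 − 0.25·10, so 0.9375q_{Pike} = 12 and q_{Pike} = 12.8.
Then q_{Kora} = 10 − 0.25·12.8 = 6.8.
P_{Pike} = 79 − 2·12.8 − 6.8 = 46.6.
Profit = (46.6 − 21)·12.8 = 327.68.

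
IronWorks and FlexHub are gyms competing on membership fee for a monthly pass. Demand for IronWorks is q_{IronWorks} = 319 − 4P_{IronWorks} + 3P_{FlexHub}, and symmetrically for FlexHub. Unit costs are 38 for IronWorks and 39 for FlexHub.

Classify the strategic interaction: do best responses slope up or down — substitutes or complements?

IronWorks's profit: π = (P_{IronWorks} − 38)(319 − 4P_{IronWorks} + 3P_{FlexHub}).
∂π/∂P_{IronWorks} = 471 − 8P_{IronWorks} + 3P_{FlexHub} = 0 ⇒ P_{IronWorks} = 58.875 + 0.375P_{FlexHub}.
The best-response slope dP_{IronWorks}/dP_{FlexHub} = 0.375 > 0: the reaction function is upward-sloping, so the choices are strategic complements.

strategic complements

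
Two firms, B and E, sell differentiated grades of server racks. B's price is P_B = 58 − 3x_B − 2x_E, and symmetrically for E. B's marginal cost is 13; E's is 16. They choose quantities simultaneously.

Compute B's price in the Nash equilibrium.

30.4375

Firm B's profit: π = x_B(58 − 3x_B − 2x_E) − 13x_B.
∂π/∂x_B = 45 − 6x_B − 2x_E = 0 ⇒ x_B = 7.5 − (1/3)x_E.
Similarly x_E = 7 − (1/3)x_B.
Plugging x_E into B's best response: x_B = 7.5 − (1/3)(7 − (1/3)x_B) ⇒ (8/9)x_B = 31/6, so x_B = 5.8125.
Then x_E = 7 − (1/3)·5.8125 = 5.0625.
P_B = 58 − 3·5.8125 − 2·5.0625 = 30.4375.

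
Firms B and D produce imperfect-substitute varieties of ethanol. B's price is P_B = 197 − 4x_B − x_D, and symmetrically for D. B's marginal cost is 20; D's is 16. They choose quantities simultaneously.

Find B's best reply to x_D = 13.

Firm B's profit: π = x_B(197 − 4x_B − x_D) − 20x_B.
∂π/∂x_B = 177 − 8x_B − x_D = 0 ⇒ x_B = 22.125 − 0.125x_D.
At x_D = 13: x_B = 22.125 − 0.125·13 = 20.5.

20.5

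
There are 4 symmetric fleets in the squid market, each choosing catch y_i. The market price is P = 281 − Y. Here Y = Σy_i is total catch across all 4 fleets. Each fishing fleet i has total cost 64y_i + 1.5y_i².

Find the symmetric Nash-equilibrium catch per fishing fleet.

27.125

A representative fishing fleet's profit is π_i = y_i(281 − Y) − 64y_i − 1.5y_i², with Y = y_i + Σ_{j≠i} y_j.
First-order condition: 217 − 5y_i − Σ_{j≠i} y_j = 0.
In a symmetric equilibrium every fishing fleet chooses the same y, so Σ_{j≠i} y_j = 3y. The condition becomes 217 − 8y = 0, giving y = 217/8 = 27.125.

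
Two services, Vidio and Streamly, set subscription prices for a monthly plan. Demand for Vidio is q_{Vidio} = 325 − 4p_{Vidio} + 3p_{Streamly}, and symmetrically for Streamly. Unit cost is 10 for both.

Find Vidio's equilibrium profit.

Vidio's profit: π = (p_{Vidio} − 10)(325 − 4p_{Vidio} + 3p_{Streamly}).
∂π/∂p_{Vidio} = 365 − 8p_{Vidio} + 3p_{Streamly} = 0 ⇒ p_{Vidio} = 45.625 + 0.375p_{Streamly}.
By symmetry p_{Streamly} = p_{Vidio}; substituting into the reaction function, 0.625p_{Vidio} = 45.625 and p_{Vidio} = 73.
q_{Vidio} = 325 − 4·73 + 3·73 = 252.
Profit = (73 − 10)·252 = 15876.

15876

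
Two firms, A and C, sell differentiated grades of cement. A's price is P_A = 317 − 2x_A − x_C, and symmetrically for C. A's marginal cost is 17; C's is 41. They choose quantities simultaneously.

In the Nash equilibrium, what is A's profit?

Firm A's profit: π = x_A(317 − 2x_A − x_C) − 17x_A.
∂π/∂x_A = 300 − 4x_A − x_C = 0 ⇒ x_A = 75 − 0.25x_C.
Similarly x_C = 69 − 0.25x_A.
Solving the two reaction functions simultaneously: (1 − (−0.25)(−0.25))x_A = 75 − 0.25·69, so 0.9375x_A = 57.75 and x_A = 61.6.
Then x_C = 69 − 0.25·61.6 = 53.6.
P_A = 317 − 2·61.6 − 53.6 = 140.2.
Profit = (140.2 − 17)·61.6 = 7589.12.

7589.12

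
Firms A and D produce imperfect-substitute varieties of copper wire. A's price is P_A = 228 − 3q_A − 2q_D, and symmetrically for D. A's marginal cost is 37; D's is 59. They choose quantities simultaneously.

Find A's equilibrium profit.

1912.6875

Firm A's profit: π = q_A(228 − 3q_A − 2q_D) − 37q_A.
∂π/∂q_A = 191 − 6q_A − 2q_D = 0 ⇒ q_A = 191/6 − (1/3)q_D.
Similarly q_D = 169/6 − (1/3)q_A.
Substituting the second reaction function into the first: q_A = 191/6 − (1/3)(169/6 − (1/3)q_A), which gives (8/9)q_A = 202/9 ⇒ q_A = 25.25.
Then q_D = 169/6 − (1/3)·25.25 = 19.75.
P_A = 228 − 3·25.25 − 2·19.75 = 112.75.
Profit = (112.75 − 37)·25.25 = 1912.6875.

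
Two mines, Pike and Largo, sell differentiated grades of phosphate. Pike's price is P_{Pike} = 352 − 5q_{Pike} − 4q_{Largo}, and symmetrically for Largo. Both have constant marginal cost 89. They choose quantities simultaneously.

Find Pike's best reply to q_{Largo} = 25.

Mine Pike's profit: π = q_{Pike}(352 − 5q_{Pike} − 4q_{Largo}) − 89q_{Pike}.
∂π/∂q_{Pike} = 263 − 10q_{Pike} − 4q_{Largo} = 0 ⇒ q_{Pike} = 26.3 − 0.4q_{Largo}.
At q_{Largo} = 25: q_{Pike} = 26.3 − 0.4·25 = 16.3.

16.3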